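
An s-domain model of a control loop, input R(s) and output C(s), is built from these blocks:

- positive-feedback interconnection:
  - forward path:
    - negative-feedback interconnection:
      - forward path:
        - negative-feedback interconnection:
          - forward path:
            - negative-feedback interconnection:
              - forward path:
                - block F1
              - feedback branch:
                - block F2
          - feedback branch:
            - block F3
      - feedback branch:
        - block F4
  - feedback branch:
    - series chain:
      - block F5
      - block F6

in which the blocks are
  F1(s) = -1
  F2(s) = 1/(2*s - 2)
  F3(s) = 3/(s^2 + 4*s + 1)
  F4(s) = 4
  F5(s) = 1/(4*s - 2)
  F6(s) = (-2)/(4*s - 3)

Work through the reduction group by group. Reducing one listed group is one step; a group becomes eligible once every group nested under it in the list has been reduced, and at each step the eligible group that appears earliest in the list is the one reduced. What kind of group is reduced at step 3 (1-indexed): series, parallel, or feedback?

Answer: feedback

Working:
Step 1 - close the feedback loop around F1, F2
Step 2 - apply the feedback formula to [F1/(1+F1*F2)], F3
Step 3 - collapse the loop ([[F1/(1+F1*F2)]/(1+[F1/(1+F1*F2)]*F3)] forward, F4 return)
Step 4 - reduce the series chain F5, F6
Step 5 - collapse the loop ([[[F1/(1+F1*F2)]/(1+[F1/(1+F1*F2)]*F3)]/(1+[[F1/(1+F1*F2)]/(1+[F1/(1+F1*F2)]*F3)]*F4)] forward, (F5*F6) return)
Step 3 collapses a feedback group.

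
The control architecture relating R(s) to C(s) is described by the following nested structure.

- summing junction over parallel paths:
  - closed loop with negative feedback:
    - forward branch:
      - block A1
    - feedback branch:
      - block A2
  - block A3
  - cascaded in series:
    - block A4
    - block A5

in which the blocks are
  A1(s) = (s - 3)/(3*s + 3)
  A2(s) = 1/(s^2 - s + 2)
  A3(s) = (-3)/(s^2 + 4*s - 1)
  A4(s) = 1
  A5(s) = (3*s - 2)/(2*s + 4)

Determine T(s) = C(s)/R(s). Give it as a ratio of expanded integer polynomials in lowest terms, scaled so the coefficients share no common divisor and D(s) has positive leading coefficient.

Answer: (11*s^6 + 34*s^5 - 63*s^4 + 7*s^3 - 24*s^2 - 195*s - 6)/(6*s^6 + 36*s^5 + 50*s^4 + 42*s^3 + 92*s^2 + 26*s - 12)

Working:
Step 1. feedback reduction of A1, A2: (s^3 - 4*s^2 + 5*s - 6)/(3*s^3 + 4*s + 3)
Step 2. reduce the series chain A4, A5: (3*s - 2)/(2*s + 4)
Step 3. parallel reduction of [A1/(1+A1*A2)], A3, (A4*A5), giving the overall T(s)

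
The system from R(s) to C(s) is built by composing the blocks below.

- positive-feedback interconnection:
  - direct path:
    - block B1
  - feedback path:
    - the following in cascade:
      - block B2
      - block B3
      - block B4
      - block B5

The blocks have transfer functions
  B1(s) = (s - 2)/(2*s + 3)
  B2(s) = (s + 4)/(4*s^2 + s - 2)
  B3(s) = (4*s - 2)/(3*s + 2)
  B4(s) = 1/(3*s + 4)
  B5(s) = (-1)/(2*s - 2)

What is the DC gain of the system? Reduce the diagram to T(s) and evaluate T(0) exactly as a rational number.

Answer: -4/7

Working:
[1] multiply B2, B3, B4, B5 (series) -> (-2*s^2 - 7*s + 4)/(36*s^5 + 45*s^4 - 49*s^3 - 60*s^2 + 12*s + 16)
[2] collapse the loop (B1 forward, (B2*B3*B4*B5) return) -> (36*s^6 - 27*s^5 - 139*s^4 + 38*s^3 + 132*s^2 - 8*s - 32)/(72*s^6 + 198*s^5 + 37*s^4 - 265*s^3 - 153*s^2 + 50*s + 56)
The step-2 result is T(s). Setting s = 0: T(0) = -32/56 = -4/7.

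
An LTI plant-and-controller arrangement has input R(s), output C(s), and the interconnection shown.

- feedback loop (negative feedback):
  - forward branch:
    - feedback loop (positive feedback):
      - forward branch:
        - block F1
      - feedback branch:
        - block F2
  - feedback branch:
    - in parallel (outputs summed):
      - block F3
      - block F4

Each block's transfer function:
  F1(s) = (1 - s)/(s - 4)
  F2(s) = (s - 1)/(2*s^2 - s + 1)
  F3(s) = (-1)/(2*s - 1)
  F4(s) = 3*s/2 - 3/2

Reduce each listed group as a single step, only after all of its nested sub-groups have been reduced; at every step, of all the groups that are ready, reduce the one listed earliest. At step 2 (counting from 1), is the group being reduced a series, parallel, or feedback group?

Reducing step by step:

1. reduce the feedback loop with forward F1 and return F2
2. add F3, F4 (parallel)
3. feedback reduction of [F1/(1-F1*F2)], (F3+F4)
Step 2: parallel.

Answer: parallel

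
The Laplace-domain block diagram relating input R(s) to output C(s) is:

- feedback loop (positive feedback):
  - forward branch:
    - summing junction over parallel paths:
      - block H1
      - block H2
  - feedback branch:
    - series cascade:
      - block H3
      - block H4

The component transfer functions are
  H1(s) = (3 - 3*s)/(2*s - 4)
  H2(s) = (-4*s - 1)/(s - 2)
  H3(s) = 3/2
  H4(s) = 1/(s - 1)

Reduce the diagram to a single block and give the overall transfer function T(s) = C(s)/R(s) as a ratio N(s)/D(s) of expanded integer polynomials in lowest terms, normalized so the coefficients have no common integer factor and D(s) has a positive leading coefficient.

Step 1. combine H1, H2 in parallel -> (1 - 11*s)/(2*s - 4)
Step 2. cascade H3, H4 -> 3/(2*s - 2)
Step 3. feedback reduction of (H1+H2), (H3*H4), giving the overall T(s)

Hence the answer: (-22*s^2 + 24*s - 2)/(4*s^2 + 21*s + 5)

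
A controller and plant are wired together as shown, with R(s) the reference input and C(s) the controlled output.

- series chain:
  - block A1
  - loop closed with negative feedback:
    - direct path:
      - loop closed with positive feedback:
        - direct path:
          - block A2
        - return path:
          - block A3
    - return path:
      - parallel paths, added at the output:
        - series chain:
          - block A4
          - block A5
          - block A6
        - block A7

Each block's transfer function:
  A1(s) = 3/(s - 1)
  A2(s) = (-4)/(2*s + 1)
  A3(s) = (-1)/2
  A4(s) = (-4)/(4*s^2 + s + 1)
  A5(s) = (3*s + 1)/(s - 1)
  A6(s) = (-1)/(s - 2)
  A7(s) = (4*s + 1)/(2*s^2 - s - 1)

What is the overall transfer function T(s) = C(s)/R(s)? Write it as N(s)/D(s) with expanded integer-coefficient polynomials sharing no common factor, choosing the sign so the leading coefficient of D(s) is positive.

Reducing step by step:

1. close the feedback loop around A2, A3 -> (-4)/(2*s - 1)
2. series reduction of A4, A5, A6 -> (12*s + 4)/(4*s^4 - 11*s^3 + 6*s^2 - s + 2)
3. combine (A4*A5*A6), A7 in parallel -> (16*s^4 - 24*s^3 + 13*s^2 + 11*s + 2)/(8*s^5 - 18*s^4 + s^3 + 4*s^2 + 3*s + 2)
4. apply the feedback formula to [A2/(1-A2*A3)], ((A4*A5*A6)+A7) -> (-32*s^5 + 72*s^4 - 4*s^3 - 16*s^2 - 12*s - 8)/(16*s^6 - 44*s^5 - 44*s^4 + 103*s^3 - 50*s^2 - 43*s - 10)
5. combine A1, [[A2/(1-A2*A3)]/(1+[A2/(1-A2*A3)]*((A4*A5*A6)+A7))] in series; the result is T(s) itself (integer coefficients, no common factor, positive leading denominator coefficient)

Answer: (-96*s^4 + 120*s^3 + 108*s^2 + 60*s + 24)/(16*s^6 - 44*s^5 - 44*s^4 + 103*s^3 - 50*s^2 - 43*s - 10)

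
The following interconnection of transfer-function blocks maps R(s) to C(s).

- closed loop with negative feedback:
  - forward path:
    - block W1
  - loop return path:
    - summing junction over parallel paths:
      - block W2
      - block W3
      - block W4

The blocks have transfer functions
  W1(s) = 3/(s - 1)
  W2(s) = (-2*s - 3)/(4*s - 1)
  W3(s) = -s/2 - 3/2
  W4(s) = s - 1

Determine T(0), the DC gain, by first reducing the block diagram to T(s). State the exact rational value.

1. reduce the parallel group W2, W3, W4; result (4*s^2 - 25*s - 1)/(8*s - 2)
2. collapse the loop (W1 forward, (W2+W3+W4) return); result (24*s - 6)/(20*s^2 - 85*s - 1)
Step 2 gives the overall T(s). Then T(0) = -6/(-1) = 6.

Hence the answer: 6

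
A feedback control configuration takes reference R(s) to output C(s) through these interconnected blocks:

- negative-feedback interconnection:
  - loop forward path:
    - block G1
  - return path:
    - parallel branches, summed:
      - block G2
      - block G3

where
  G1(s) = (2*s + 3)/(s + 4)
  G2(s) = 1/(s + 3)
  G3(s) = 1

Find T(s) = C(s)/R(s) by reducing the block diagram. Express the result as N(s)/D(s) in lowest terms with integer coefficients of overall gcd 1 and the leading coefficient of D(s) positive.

[1] add G2, G3 (parallel); result (s + 4)/(s + 3)
[2] feedback reduction of G1, (G2+G3): this yields T(s), and no further normalization is needed

Hence the answer: (2*s^2 + 9*s + 9)/(3*s^2 + 18*s + 24)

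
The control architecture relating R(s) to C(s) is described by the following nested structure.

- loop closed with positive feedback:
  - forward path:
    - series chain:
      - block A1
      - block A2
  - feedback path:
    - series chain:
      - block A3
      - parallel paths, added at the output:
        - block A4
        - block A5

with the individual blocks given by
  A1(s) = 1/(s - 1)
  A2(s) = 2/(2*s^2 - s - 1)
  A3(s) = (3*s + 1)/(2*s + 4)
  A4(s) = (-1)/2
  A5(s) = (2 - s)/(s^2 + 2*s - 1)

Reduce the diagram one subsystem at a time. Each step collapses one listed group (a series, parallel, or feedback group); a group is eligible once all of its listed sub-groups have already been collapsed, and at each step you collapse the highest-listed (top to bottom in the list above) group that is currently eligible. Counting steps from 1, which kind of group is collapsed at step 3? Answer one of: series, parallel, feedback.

Step 1. combine A1, A2 in series
Step 2. add A4, A5 (parallel)
Step 3. reduce the series chain A3, (A4+A5)
Step 4. apply the feedback formula to (A1*A2), (A3*(A4+A5))
The group at step 3 is a series group.

Therefore the answer is series.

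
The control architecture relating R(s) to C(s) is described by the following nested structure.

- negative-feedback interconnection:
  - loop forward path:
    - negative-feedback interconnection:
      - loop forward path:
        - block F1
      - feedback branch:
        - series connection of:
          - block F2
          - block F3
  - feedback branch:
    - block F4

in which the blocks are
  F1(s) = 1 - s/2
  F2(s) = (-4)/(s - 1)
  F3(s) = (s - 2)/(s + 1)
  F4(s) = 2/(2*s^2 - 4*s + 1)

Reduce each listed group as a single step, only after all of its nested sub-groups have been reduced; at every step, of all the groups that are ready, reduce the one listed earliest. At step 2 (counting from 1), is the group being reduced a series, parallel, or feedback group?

1. reduce the series chain F2, F3
2. feedback reduction of F1, (F2*F3)
3. close the feedback loop around [F1/(1+F1*(F2*F3))], F4
So the answer for step 2 is feedback.

Final answer: feedback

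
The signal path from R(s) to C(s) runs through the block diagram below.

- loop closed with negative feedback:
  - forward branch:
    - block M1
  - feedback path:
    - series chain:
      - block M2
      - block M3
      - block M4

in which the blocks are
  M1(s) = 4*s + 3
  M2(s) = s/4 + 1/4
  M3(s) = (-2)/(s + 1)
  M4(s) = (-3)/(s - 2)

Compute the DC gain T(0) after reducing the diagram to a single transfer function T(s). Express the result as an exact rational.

The answer is -12/5.

Reasoning:
Step 1. series reduction of M2, M3, M4 -> 3/(2*s - 4)
Step 2. reduce the feedback loop with forward M1 and return (M2*M3*M4) -> (8*s^2 - 10*s - 12)/(14*s + 5)
That last expression is T(s); at s = 0 only the constant terms survive, so T(0) = -12/5.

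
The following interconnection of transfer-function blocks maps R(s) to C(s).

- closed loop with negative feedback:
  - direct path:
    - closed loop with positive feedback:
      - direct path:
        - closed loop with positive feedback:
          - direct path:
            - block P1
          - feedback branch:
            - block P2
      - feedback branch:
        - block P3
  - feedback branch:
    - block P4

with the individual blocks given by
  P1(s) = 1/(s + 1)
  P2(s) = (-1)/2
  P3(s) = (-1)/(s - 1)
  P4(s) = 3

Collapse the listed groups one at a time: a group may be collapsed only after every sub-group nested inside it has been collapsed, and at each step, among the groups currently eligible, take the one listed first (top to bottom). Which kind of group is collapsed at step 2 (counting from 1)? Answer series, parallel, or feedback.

Step 1 - apply the feedback formula to P1, P2
Step 2 - apply the feedback formula to [P1/(1-P1*P2)], P3
Step 3 - apply the feedback formula to [[P1/(1-P1*P2)]/(1-[P1/(1-P1*P2)]*P3)], P4
At step 2 the group reduced is feedback.

Hence the answer: feedback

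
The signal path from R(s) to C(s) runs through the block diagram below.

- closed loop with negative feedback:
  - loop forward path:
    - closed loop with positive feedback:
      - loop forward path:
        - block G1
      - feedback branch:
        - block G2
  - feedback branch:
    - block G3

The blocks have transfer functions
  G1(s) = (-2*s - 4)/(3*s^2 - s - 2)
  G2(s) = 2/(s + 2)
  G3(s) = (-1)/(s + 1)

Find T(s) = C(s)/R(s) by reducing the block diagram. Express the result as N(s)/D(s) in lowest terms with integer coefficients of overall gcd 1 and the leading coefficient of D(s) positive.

Step 1. apply the feedback formula to G1, G2, giving (-2*s - 4)/(3*s^2 - s + 2)
Step 2. feedback reduction of [G1/(1-G1*G2)], G3, giving the overall T(s)

Hence the answer: (-2*s^2 - 6*s - 4)/(3*s^3 + 2*s^2 + 3*s + 6)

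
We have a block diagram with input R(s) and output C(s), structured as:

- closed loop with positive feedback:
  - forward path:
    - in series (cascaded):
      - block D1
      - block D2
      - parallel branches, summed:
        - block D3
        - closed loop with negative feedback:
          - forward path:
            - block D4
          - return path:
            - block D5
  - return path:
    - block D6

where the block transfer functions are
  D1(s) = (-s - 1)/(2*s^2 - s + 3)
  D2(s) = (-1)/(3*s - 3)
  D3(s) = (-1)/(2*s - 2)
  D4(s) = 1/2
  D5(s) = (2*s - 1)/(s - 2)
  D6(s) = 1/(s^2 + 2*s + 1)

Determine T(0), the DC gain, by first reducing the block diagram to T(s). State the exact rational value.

Step 1. apply the feedback formula to D4, D5, giving (s - 2)/(4*s - 5)
Step 2. sum the parallel branches D3, [D4/(1+D4*D5)], giving (2*s^2 - 10*s + 9)/(8*s^2 - 18*s + 10)
Step 3. cascade D1, D2, (D3+[D4/(1+D4*D5)]), giving (2*s^3 - 8*s^2 - s + 9)/(48*s^5 - 180*s^4 + 318*s^3 - 378*s^2 + 282*s - 90)
Step 4. reduce the feedback loop with forward (D1*D2*(D3+[D4/(1+D4*D5)])) and return D6, giving (2*s^4 - 6*s^3 - 9*s^2 + 8*s + 9)/(48*s^6 - 132*s^5 + 138*s^4 - 60*s^3 - 98*s^2 + 202*s - 99)
That last expression is T(s); at s = 0 only the constant terms survive, so T(0) = 9/(-99) = -1/11.

Therefore the answer is -1/11.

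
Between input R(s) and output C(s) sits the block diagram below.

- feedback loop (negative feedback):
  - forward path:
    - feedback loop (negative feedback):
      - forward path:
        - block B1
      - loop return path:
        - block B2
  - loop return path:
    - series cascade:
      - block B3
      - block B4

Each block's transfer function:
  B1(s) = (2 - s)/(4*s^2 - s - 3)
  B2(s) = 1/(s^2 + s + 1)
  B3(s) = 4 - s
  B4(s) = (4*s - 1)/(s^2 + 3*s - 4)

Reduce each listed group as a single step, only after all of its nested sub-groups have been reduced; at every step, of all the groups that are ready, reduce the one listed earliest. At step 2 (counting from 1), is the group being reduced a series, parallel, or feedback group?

The answer is series.

Reasoning:
Step 1: collapse the loop (B1 forward, B2 return)
Step 2: series reduction of B3, B4
Step 3: feedback reduction of [B1/(1+B1*B2)], (B3*B4)
The group at step 2 is a series group.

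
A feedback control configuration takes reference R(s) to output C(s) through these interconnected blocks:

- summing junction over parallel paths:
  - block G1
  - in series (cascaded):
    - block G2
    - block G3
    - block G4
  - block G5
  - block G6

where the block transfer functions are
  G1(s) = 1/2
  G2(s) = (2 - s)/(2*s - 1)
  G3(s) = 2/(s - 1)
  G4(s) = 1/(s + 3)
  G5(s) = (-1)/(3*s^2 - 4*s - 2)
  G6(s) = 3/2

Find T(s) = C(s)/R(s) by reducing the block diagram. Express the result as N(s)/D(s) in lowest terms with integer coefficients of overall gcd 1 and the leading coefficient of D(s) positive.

Reducing step by step:

Step 1 - reduce the series chain G2, G3, G4: (4 - 2*s)/(2*s^3 + 3*s^2 - 8*s + 3)
Step 2 - reduce the parallel group G1, (G2*G3*G4), G5, G6, which is the overall transfer function T(s) = C(s)/R(s) in lowest terms

Answer: (12*s^5 + 2*s^4 - 88*s^3 + 87*s^2 + 4*s - 23)/(6*s^5 + s^4 - 40*s^3 + 35*s^2 + 4*s - 6)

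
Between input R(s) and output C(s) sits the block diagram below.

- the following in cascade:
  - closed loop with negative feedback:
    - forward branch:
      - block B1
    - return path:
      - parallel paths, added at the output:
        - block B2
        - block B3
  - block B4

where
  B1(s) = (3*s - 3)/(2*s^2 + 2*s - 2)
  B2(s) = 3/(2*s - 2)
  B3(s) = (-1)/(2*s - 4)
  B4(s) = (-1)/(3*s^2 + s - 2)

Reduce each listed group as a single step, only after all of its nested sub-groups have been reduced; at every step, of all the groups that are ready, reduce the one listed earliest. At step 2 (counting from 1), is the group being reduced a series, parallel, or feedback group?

(1) reduce the parallel group B2, B3
(2) feedback reduction of B1, (B2+B3)
(3) combine [B1/(1+B1*(B2+B3))], B4 in series
Step 2 collapses a feedback group.

Answer: feedback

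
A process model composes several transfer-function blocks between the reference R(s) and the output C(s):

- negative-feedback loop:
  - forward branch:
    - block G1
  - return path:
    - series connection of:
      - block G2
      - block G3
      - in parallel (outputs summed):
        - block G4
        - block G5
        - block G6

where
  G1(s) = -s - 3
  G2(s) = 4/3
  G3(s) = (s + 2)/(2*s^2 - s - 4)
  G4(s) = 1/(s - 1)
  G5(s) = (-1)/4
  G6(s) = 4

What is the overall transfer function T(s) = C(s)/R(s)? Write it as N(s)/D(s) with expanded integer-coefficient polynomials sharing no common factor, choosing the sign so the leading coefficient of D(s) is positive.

[1] combine G4, G5, G6 in parallel = (15*s - 11)/(4*s - 4)
[2] series reduction of G2, G3, (G4+G5+G6) = (15*s^2 + 19*s - 22)/(6*s^3 - 9*s^2 - 9*s + 12)
[3] feedback reduction of G1, (G2*G3*(G4+G5+G6)), giving the overall T(s)

Answer: (6*s^4 + 9*s^3 - 36*s^2 - 15*s + 36)/(9*s^3 + 73*s^2 + 44*s - 78)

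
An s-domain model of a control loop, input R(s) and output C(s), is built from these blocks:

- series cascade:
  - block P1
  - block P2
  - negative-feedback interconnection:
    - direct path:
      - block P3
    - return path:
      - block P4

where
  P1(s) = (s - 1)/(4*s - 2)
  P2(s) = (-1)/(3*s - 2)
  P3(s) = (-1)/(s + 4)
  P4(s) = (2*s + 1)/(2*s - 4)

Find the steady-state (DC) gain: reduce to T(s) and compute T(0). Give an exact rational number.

1. feedback reduction of P3, P4 = (4 - 2*s)/(2*s^2 + 2*s - 17)
2. combine P1, P2, [P3/(1+P3*P4)] in series = (s^2 - 3*s + 2)/(12*s^4 - 2*s^3 - 112*s^2 + 123*s - 34)
DC gain: substitute s = 0 into T(s) from step 2: T(0) = 2/(-34) = -1/17.

Therefore the answer is -1/17.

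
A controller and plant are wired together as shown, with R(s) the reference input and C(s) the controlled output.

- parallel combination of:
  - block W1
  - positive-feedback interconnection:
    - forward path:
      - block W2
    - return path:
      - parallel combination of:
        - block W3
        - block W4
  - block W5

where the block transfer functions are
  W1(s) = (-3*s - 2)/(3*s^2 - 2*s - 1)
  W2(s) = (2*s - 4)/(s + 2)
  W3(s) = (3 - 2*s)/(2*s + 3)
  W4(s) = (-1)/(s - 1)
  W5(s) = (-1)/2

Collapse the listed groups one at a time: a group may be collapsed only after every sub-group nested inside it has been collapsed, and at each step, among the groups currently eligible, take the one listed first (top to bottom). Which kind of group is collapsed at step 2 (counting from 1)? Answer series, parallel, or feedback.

(1) reduce the parallel group W3, W4
(2) reduce the feedback loop with forward W2 and return (W3+W4)
(3) combine W1, [W2/(1-W2*(W3+W4))], W5 in parallel
Step 2 collapses a feedback group.

Therefore the answer is feedback.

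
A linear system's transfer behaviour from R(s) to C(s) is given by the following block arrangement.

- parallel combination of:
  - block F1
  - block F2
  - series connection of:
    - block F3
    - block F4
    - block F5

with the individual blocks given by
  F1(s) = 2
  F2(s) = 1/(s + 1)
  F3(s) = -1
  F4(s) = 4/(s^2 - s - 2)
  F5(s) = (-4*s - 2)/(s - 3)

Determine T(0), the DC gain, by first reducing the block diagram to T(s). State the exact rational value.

[1] multiply F3, F4, F5 (series), giving (16*s + 8)/(s^3 - 4*s^2 + s + 6)
[2] add F1, F2, (F3*F4*F5) (parallel), giving (2*s^3 - 7*s^2 + 13*s + 26)/(s^3 - 4*s^2 + s + 6)
Step 2 gives the overall T(s). Then T(0) = 26/6 = 13/3.

Answer: 13/3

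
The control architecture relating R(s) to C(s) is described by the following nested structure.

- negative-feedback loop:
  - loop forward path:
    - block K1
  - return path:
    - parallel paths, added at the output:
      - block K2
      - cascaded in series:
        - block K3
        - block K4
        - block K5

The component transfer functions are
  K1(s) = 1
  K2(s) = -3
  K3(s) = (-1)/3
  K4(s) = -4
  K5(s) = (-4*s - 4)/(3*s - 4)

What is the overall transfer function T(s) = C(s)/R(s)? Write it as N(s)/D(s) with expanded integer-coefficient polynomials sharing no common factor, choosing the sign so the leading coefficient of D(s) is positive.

Step 1. series reduction of K3, K4, K5 = (-16*s - 16)/(9*s - 12)
Step 2. sum the parallel branches K2, (K3*K4*K5) = (20 - 43*s)/(9*s - 12)
Step 3. feedback reduction of K1, (K2+(K3*K4*K5)); the result is T(s) itself (integer coefficients, no common factor, positive leading denominator coefficient)

Final answer: (12 - 9*s)/(34*s - 8)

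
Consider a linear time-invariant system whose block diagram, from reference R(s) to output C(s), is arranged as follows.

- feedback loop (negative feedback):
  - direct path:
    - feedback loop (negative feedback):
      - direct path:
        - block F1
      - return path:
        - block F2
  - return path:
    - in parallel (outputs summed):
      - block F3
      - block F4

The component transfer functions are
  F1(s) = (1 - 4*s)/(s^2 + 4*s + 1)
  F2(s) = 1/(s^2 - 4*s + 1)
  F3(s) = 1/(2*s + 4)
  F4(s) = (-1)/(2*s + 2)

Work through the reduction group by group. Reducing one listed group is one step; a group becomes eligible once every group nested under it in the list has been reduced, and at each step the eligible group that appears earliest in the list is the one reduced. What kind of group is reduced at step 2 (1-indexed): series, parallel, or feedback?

(1) feedback reduction of F1, F2
(2) sum the parallel branches F3, F4
(3) close the feedback loop around [F1/(1+F1*F2)], (F3+F4)
Step 2: parallel.

Final answer: parallel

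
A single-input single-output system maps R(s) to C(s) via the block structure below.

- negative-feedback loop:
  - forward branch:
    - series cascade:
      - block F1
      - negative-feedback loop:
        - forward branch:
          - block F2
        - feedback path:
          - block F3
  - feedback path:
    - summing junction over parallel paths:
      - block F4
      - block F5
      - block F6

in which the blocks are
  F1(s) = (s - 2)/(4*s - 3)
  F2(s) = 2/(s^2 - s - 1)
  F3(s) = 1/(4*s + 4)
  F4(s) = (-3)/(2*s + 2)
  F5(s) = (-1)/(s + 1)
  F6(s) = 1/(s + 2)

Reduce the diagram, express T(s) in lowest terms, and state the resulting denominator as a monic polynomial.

Step 1. reduce the feedback loop with forward F2 and return F3 = (4*s + 4)/(2*s^3 - 4*s - 1)
Step 2. combine F1, [F2/(1+F2*F3)] in series = (4*s^2 - 4*s - 8)/(8*s^4 - 6*s^3 - 16*s^2 + 8*s + 3)
Step 3. parallel reduction of F4, F5, F6 = (-3*s - 8)/(2*s^2 + 6*s + 4)
Step 4. feedback reduction of (F1*[F2/(1+F2*F3)]), (F4+F5+F6) = (4*s^3 + 4*s^2 - 16*s - 16)/(8*s^5 + 10*s^4 - 28*s^3 - 30*s^2 + 15*s + 38)
T(s) is the step-4 result (common factors already cancelled). Leading coefficient of the denominator: 8. Divide through by 8 for the monic polynomial.

Answer: s^5 + 5*s^4/4 - 7*s^3/2 - 15*s^2/4 + 15*s/8 + 19/4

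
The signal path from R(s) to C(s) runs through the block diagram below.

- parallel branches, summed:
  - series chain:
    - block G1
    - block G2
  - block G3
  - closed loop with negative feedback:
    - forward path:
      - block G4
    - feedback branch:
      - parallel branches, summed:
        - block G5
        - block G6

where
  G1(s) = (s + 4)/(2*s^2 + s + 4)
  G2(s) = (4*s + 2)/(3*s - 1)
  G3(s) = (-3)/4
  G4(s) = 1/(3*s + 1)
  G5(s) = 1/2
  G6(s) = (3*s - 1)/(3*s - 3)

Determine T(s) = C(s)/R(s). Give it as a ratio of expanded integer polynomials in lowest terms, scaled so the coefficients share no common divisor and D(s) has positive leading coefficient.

Step 1 - multiply G1, G2 (series) gives (4*s^2 + 18*s + 8)/(6*s^3 + s^2 + 11*s - 4)
Step 2 - reduce the parallel group G5, G6 gives (9*s - 5)/(6*s - 6)
Step 3 - collapse the loop (G4 forward, (G5+G6) return) gives (6*s - 6)/(18*s^2 - 3*s - 11)
Step 4 - combine (G1*G2), G3, [G4/(1+G4*(G5+G6))] in parallel, giving the overall T(s)

Final answer: (-324*s^5 + 432*s^4 + 741*s^3 + 772*s^2 - 921*s - 388)/(432*s^5 + 516*s^3 - 464*s^2 - 436*s + 176)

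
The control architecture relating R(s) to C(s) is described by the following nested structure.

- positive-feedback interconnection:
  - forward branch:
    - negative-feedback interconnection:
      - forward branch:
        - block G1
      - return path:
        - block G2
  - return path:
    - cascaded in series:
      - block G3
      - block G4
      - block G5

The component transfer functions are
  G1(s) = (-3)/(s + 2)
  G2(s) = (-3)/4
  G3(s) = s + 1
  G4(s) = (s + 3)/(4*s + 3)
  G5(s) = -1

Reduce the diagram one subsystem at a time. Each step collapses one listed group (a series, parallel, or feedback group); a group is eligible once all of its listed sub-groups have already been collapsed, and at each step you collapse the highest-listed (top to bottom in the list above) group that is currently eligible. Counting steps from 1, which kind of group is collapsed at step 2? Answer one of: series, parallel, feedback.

Answer: series

Working:
Step 1 - reduce the feedback loop with forward G1 and return G2
Step 2 - reduce the series chain G3, G4, G5
Step 3 - apply the feedback formula to [G1/(1+G1*G2)], (G3*G4*G5)
Step 2: series.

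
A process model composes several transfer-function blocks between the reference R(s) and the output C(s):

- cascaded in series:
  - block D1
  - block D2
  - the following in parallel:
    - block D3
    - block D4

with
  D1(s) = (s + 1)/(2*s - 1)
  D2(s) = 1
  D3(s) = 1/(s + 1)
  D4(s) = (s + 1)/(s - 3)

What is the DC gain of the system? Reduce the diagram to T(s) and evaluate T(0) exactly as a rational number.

Answer: -2/3

Working:
Step 1: parallel reduction of D3, D4; result (s^2 + 3*s - 2)/(s^2 - 2*s - 3)
Step 2: series reduction of D1, D2, (D3+D4); result (s^2 + 3*s - 2)/(2*s^2 - 7*s + 3)
The step-2 result is T(s). Setting s = 0: T(0) = -2/3.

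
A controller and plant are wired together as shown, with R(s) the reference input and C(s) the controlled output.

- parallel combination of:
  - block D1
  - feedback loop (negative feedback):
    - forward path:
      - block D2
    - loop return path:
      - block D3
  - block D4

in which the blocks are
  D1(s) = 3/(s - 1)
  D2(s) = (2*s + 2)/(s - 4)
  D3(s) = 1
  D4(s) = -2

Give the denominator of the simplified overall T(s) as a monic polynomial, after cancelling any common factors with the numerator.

Answer: s^2 - 5*s/3 + 2/3

Working:
1. reduce the feedback loop with forward D2 and return D3 -> (2*s + 2)/(3*s - 2)
2. add D1, [D2/(1+D2*D3)], D4 (parallel) -> (-4*s^2 + 19*s - 12)/(3*s^2 - 5*s + 2)
That last expression is T(s), already simplified. Scaling its denominator by 1/3 (the reciprocal of the leading coefficient) yields the monic denominator.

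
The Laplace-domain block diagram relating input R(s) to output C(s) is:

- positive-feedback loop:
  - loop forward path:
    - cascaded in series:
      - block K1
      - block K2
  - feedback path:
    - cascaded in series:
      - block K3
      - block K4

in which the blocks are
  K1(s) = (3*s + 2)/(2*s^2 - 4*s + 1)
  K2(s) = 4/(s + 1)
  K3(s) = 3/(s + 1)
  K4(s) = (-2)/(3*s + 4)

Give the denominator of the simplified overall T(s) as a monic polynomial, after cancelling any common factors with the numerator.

Answer: s^5 + 4*s^4/3 - 5*s^3/2 - 13*s^2/3 + 67*s/6 + 26/3

Working:
Step 1: series reduction of K1, K2 gives (12*s + 8)/(2*s^3 - 2*s^2 - 3*s + 1)
Step 2: multiply K3, K4 (series) gives (-6)/(3*s^2 + 7*s + 4)
Step 3: reduce the feedback loop with forward (K1*K2) and return (K3*K4) gives (36*s^3 + 108*s^2 + 104*s + 32)/(6*s^5 + 8*s^4 - 15*s^3 - 26*s^2 + 67*s + 52)
T(s) is the step-3 result (common factors already cancelled). Leading coefficient of the denominator: 6. Divide through by 6 for the monic polynomial.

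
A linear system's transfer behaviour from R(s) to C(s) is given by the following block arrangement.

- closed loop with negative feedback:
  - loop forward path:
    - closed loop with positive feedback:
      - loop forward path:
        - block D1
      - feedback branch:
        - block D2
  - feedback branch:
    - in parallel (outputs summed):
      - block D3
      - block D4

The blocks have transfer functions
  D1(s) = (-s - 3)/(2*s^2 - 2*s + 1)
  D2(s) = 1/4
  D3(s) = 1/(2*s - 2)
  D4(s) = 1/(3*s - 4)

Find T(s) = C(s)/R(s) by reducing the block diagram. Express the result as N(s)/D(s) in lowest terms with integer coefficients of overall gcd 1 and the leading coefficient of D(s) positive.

(1) apply the feedback formula to D1, D2 = (-4*s - 12)/(8*s^2 - 7*s + 7)
(2) add D3, D4 (parallel) = (5*s - 6)/(6*s^2 - 14*s + 8)
(3) close the feedback loop around [D1/(1-D1*D2)], (D3+D4): this yields T(s), and no further normalization is needed

Final answer: (-12*s^3 - 8*s^2 + 68*s - 48)/(24*s^4 - 77*s^3 + 92*s^2 - 95*s + 64)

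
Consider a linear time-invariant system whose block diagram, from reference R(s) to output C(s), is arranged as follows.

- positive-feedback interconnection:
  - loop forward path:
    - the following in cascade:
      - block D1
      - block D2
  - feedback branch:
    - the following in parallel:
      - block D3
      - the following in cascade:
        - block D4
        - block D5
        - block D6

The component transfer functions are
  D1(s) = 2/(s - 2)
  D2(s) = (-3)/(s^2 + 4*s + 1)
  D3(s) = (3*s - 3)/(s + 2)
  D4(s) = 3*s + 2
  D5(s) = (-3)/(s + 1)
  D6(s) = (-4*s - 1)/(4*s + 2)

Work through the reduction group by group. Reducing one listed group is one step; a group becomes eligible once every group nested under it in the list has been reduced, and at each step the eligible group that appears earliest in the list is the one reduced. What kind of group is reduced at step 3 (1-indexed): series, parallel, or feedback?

The answer is parallel.

Reasoning:
[1] cascade D1, D2
[2] cascade D4, D5, D6
[3] reduce the parallel group D3, (D4*D5*D6)
[4] reduce the feedback loop with forward (D1*D2) and return (D3+(D4*D5*D6))
Step 3 collapses a parallel group.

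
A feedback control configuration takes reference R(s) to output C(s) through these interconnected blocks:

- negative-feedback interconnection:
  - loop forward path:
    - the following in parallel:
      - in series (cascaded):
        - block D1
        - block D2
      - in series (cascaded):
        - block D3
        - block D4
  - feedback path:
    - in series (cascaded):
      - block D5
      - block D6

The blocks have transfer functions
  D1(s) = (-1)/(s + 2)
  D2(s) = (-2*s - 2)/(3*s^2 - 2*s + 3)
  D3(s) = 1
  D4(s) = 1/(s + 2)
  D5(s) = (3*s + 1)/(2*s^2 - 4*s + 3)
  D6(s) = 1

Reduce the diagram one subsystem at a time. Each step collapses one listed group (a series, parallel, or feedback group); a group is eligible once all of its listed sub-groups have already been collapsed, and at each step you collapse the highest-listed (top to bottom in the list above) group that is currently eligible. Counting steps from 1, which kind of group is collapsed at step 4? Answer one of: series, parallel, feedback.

The answer is series.

Reasoning:
Step 1: multiply D1, D2 (series)
Step 2: cascade D3, D4
Step 3: sum the parallel branches (D1*D2), (D3*D4)
Step 4: cascade D5, D6
Step 5: collapse the loop (((D1*D2)+(D3*D4)) forward, (D5*D6) return)
Step 4 collapses a series group.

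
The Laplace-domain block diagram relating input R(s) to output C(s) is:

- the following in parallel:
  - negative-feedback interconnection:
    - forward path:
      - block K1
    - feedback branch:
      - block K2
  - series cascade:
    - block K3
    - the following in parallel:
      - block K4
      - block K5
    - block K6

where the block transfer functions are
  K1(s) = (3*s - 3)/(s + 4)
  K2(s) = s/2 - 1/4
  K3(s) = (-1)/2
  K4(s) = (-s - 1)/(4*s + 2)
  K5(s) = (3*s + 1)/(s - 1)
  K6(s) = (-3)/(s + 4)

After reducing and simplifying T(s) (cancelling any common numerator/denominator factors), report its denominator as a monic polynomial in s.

Answer: s^5 + 8*s^4/3 - 9*s^3/4 + 67*s^2/6 - 25*s/4 - 19/3

Working:
1. feedback reduction of K1, K2; result (12*s - 12)/(6*s^2 - 5*s + 19)
2. reduce the parallel group K4, K5; result (11*s^2 + 10*s + 3)/(4*s^2 - 2*s - 2)
3. reduce the series chain K3, (K4+K5), K6; result (33*s^2 + 30*s + 9)/(8*s^3 + 28*s^2 - 20*s - 16)
4. reduce the parallel group [K1/(1+K1*K2)], (K3*(K4+K5)*K6); result (294*s^4 + 255*s^3 - 45*s^2 + 573*s + 363)/(48*s^5 + 128*s^4 - 108*s^3 + 536*s^2 - 300*s - 304)
Step 4 gives the fully reduced T(s), with no common factor left to cancel. The denominator's leading coefficient is 48, so divide each of its coefficients by 48 to get the monic form.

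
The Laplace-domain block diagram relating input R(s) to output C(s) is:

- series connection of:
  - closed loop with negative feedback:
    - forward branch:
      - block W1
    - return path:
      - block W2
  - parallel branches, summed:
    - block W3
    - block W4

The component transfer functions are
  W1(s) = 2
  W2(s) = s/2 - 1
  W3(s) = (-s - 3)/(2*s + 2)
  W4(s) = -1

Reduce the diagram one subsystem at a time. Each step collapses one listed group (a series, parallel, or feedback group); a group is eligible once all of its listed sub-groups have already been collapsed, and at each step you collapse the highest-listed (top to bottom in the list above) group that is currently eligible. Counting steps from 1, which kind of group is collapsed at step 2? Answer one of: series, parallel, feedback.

The answer is parallel.

Reasoning:
Step 1: close the feedback loop around W1, W2
Step 2: add W3, W4 (parallel)
Step 3: multiply [W1/(1+W1*W2)], (W3+W4) (series)
The group at step 2 is a parallel group.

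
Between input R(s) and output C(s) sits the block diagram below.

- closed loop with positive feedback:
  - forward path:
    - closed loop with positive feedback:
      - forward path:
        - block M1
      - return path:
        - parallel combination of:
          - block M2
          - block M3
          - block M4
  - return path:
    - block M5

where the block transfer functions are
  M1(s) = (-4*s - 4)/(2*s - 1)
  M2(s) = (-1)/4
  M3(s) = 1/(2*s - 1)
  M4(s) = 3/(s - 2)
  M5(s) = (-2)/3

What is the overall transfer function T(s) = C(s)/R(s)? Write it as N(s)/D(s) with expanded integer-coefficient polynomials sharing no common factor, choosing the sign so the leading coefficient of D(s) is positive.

Step 1: sum the parallel branches M2, M3, M4 = (-2*s^2 + 33*s - 22)/(8*s^2 - 20*s + 8)
Step 2: collapse the loop (M1 forward, (M2+M3+M4) return) = (-8*s^3 + 12*s^2 + 12*s - 8)/(2*s^3 + 19*s^2 + 20*s - 24)
Step 3: reduce the feedback loop with forward [M1/(1-M1*(M2+M3+M4))] and return M5, giving the overall T(s)

Answer: (24*s^3 - 36*s^2 - 36*s + 24)/(10*s^3 - 81*s^2 - 84*s + 88)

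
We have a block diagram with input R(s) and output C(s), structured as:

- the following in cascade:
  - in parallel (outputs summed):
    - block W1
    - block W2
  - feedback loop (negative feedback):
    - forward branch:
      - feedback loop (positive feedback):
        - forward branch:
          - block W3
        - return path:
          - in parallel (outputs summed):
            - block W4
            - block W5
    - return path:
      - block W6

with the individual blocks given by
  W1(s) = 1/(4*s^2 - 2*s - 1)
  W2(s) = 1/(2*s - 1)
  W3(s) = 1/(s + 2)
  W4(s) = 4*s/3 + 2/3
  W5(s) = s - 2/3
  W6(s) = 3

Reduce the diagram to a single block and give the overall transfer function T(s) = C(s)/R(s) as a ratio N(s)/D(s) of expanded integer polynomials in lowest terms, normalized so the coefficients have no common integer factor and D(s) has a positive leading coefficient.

The answer is (6 - 12*s^2)/(32*s^4 - 152*s^3 + 120*s^2 + 4*s - 15).

Reasoning:
[1] combine W1, W2 in parallel = (4*s^2 - 2)/(8*s^3 - 8*s^2 + 1)
[2] add W4, W5 (parallel) = (7*s)/3
[3] close the feedback loop around W3, (W4+W5) = (-3)/(4*s - 6)
[4] feedback reduction of [W3/(1-W3*(W4+W5))], W6 = (-3)/(4*s - 15)
[5] multiply (W1+W2), [[W3/(1-W3*(W4+W5))]/(1+[W3/(1-W3*(W4+W5))]*W6)] (series), giving the overall T(s)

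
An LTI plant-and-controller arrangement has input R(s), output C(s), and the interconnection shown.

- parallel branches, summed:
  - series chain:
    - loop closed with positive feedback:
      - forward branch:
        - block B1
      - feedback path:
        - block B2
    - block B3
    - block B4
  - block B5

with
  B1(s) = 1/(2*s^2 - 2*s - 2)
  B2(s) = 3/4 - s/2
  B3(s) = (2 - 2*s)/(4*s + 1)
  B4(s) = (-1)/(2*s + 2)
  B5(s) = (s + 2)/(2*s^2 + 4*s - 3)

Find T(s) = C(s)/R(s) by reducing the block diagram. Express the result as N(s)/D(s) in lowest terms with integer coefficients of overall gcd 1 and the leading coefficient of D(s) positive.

Step 1. apply the feedback formula to B1, B2, giving 4/(8*s^2 - 6*s - 11)
Step 2. cascade [B1/(1-B1*B2)], B3, B4, giving (4*s - 4)/(32*s^4 + 16*s^3 - 66*s^2 - 61*s - 11)
Step 3. combine ([B1/(1-B1*B2)]*B3*B4), B5 in parallel: this yields T(s), and no further normalization is needed

Hence the answer: (32*s^5 + 80*s^4 - 26*s^3 - 185*s^2 - 161*s - 10)/(64*s^6 + 160*s^5 - 164*s^4 - 434*s^3 - 68*s^2 + 139*s + 33)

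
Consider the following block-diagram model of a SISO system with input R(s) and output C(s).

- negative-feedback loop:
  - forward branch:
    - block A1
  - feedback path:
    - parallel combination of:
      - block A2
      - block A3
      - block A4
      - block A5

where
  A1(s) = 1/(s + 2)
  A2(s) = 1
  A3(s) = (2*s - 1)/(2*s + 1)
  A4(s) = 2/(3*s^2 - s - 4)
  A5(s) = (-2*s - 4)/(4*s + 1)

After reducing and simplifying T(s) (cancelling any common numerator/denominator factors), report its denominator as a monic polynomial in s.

[1] parallel reduction of A2, A3, A4, A5: (36*s^4 - 30*s^3 - 38*s^2 + 40*s + 18)/(24*s^4 + 10*s^3 - 35*s^2 - 25*s - 4)
[2] apply the feedback formula to A1, (A2+A3+A4+A5): (24*s^4 + 10*s^3 - 35*s^2 - 25*s - 4)/(24*s^5 + 94*s^4 - 45*s^3 - 133*s^2 - 14*s + 10)
That last expression is T(s), already simplified. Scaling its denominator by 1/24 (the reciprocal of the leading coefficient) yields the monic denominator.

Therefore the answer is s^5 + 47*s^4/12 - 15*s^3/8 - 133*s^2/24 - 7*s/12 + 5/12.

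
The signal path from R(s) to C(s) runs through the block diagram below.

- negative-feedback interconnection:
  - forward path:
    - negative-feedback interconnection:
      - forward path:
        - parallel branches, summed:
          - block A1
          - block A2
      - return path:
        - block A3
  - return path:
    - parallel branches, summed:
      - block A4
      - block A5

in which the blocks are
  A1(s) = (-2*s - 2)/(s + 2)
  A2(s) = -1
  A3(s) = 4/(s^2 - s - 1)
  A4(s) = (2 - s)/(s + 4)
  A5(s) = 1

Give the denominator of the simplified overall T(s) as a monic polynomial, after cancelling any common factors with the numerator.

First reduce the diagram to T(s).

Step 1: sum the parallel branches A1, A2; result (-3*s - 4)/(s + 2)
Step 2: close the feedback loop around (A1+A2), A3; result (-3*s^3 - s^2 + 7*s + 4)/(s^3 + s^2 - 15*s - 18)
Step 3: combine A4, A5 in parallel; result 6/(s + 4)
Step 4: reduce the feedback loop with forward [(A1+A2)/(1+(A1+A2)*A3)] and return (A4+A5); result (-3*s^4 - 13*s^3 + 3*s^2 + 32*s + 16)/(s^4 - 13*s^3 - 17*s^2 - 36*s - 48)
The result of step 4 is T(s) in lowest terms. Its denominator already has leading coefficient 1, so it is monic as it stands.

Answer: s^4 - 13*s^3 - 17*s^2 - 36*s - 48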